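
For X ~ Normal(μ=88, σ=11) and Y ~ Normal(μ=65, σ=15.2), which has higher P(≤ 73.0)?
Y has higher probability (P(Y ≤ 73.0) = 0.7007 > P(X ≤ 73.0) = 0.0863)

Compute P(≤ 73.0) for each distribution:

X ~ Normal(μ=88, σ=11):
P(X ≤ 73.0) = 0.0863

Y ~ Normal(μ=65, σ=15.2):
P(Y ≤ 73.0) = 0.7007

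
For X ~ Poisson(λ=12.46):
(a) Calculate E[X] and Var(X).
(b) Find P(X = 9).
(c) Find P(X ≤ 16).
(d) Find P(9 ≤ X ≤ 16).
(a) E[X] = 12.4600, Var(X) = 12.4600
(b) P(X = 9) = 0.077373
(c) P(X ≤ 16) = 0.871825
(d) P(9 ≤ X ≤ 16) = 0.744689

We have X ~ Poisson(λ=12.46).

(a) Moments:
E[X] = 12.4600
Var(X) = 12.4600
σ = √Var(X) = 3.5299

(b) Point probability using PMF:
P(X = 9) = 0.077373

(c) Cumulative probability using CDF:
P(X ≤ 16) = F(16) = 0.871825

(d) Range probability:
P(9 ≤ X ≤ 16) = P(X ≤ 16) - P(X ≤ 8)
                   = F(16) - F(8)
                   = 0.871825 - 0.127136
                   = 0.744689

This means approximately 74.5% of outcomes fall in the interval [9, 16].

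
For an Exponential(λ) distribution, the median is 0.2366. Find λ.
λ = 2.9296

For X ~ Exponential(λ), the CDF is F(x) = 1 - e^(-λx).
The median m satisfies F(m) = 0.5:
1 - e^(-λm) = 0.5
e^(-λm) = 0.5
λm = ln(2)
m = ln(2) / λ

Given m = 0.2366:
λ = ln(2) / 0.2366 = 0.693147 / 0.2366 = 2.9296

Verification: ln(2) / 2.9296 = 0.2366 ✓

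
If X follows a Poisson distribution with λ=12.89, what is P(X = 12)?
0.110826

We have X ~ Poisson(λ=12.89).

For a Poisson distribution, the PMF gives us the probability of each outcome.

Using the PMF formula:
P(X = 12) = 0.110826

Rounded to 4 decimal places: 0.1108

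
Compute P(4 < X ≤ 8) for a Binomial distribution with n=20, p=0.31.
0.657076

We have X ~ Binomial(n=20, p=0.31).

To find P(4 < X ≤ 8), we use:
P(4 < X ≤ 8) = P(X ≤ 8) - P(X ≤ 4)
                 = F(8) - F(4)
                 = 0.865982 - 0.208907
                 = 0.657076

So there's approximately a 65.7% chance that X falls in this range.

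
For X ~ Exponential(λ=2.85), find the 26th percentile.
0.1057

We have X ~ Exponential(λ=2.85).

We want to find x such that P(X ≤ x) = 0.26.

This is the 26th percentile, which means 26% of values fall below this point.

Using the inverse CDF (quantile function):
x = F⁻¹(0.26) = 0.1057

Verification: P(X ≤ 0.1057) = 0.26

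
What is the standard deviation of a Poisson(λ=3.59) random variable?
1.8947

We have X ~ Poisson(λ=3.59).

For a Poisson distribution with λ=3.59:
σ = √Var(X) = 1.8947

The standard deviation is the square root of the variance.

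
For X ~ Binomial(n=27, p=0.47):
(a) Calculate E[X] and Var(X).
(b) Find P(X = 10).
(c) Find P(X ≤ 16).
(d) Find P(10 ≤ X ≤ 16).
(a) E[X] = 12.6900, Var(X) = 6.7257
(b) P(X = 10) = 0.091163
(c) P(X ≤ 16) = 0.929186
(d) P(10 ≤ X ≤ 16) = 0.820570

We have X ~ Binomial(n=27, p=0.47).

(a) Moments:
E[X] = 12.6900
Var(X) = 6.7257
σ = √Var(X) = 2.5934

(b) Point probability using PMF:
P(X = 10) = 0.091163

(c) Cumulative probability using CDF:
P(X ≤ 16) = F(16) = 0.929186

(d) Range probability:
P(10 ≤ X ≤ 16) = P(X ≤ 16) - P(X ≤ 9)
                   = F(16) - F(9)
                   = 0.929186 - 0.108616
                   = 0.820570

This means approximately 82.1% of outcomes fall in the interval [10, 16].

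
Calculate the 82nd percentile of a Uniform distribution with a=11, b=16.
15.1000

We have X ~ Uniform(a=11, b=16).

We want to find x such that P(X ≤ x) = 0.82.

This is the 82nd percentile, which means 82% of values fall below this point.

Using the inverse CDF (quantile function):
x = F⁻¹(0.82) = 15.1000

Verification: P(X ≤ 15.1000) = 0.82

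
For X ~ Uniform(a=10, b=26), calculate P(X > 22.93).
0.191875

We have X ~ Uniform(a=10, b=26).

P(X > 22.93) = 1 - P(X ≤ 22.93)
                = 1 - F(22.93)
                = 1 - 0.808125
                = 0.191875

So there's approximately a 19.2% chance that X exceeds 22.93.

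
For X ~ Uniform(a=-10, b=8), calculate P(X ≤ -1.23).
0.487222

We have X ~ Uniform(a=-10, b=8).

The CDF gives us P(X ≤ k).

Using the CDF:
P(X ≤ -1.23) = 0.487222

This means there's approximately a 48.7% chance that X is at most -1.23.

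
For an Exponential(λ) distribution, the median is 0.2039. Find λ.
λ = 3.3994

For X ~ Exponential(λ), the CDF is F(x) = 1 - e^(-λx).
The median m satisfies F(m) = 0.5:
1 - e^(-λm) = 0.5
e^(-λm) = 0.5
λm = ln(2)
m = ln(2) / λ

Given m = 0.2039:
λ = ln(2) / 0.2039 = 0.693147 / 0.2039 = 3.3994

Verification: ln(2) / 3.3994 = 0.2039 ✓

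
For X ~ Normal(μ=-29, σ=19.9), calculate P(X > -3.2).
0.097405

We have X ~ Normal(μ=-29, σ=19.9).

P(X > -3.2) = 1 - P(X ≤ -3.2)
                = 1 - F(-3.2)
                = 1 - 0.902595
                = 0.097405

So there's approximately a 9.7% chance that X exceeds -3.2.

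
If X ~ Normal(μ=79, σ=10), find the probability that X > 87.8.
0.189430

We have X ~ Normal(μ=79, σ=10).

P(X > 87.8) = 1 - P(X ≤ 87.8)
                = 1 - F(87.8)
                = 1 - 0.810570
                = 0.189430

So there's approximately a 18.9% chance that X exceeds 87.8.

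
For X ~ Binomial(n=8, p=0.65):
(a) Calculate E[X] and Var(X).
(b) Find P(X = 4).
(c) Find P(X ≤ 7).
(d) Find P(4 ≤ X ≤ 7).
(a) E[X] = 5.2000, Var(X) = 1.8200
(b) P(X = 4) = 0.187510
(c) P(X ≤ 7) = 0.968136
(d) P(4 ≤ X ≤ 7) = 0.862045

We have X ~ Binomial(n=8, p=0.65).

(a) Moments:
E[X] = 5.2000
Var(X) = 1.8200
σ = √Var(X) = 1.3491

(b) Point probability using PMF:
P(X = 4) = 0.187510

(c) Cumulative probability using CDF:
P(X ≤ 7) = F(7) = 0.968136

(d) Range probability:
P(4 ≤ X ≤ 7) = P(X ≤ 7) - P(X ≤ 3)
                   = F(7) - F(3)
                   = 0.968136 - 0.106091
                   = 0.862045

This means approximately 86.2% of outcomes fall in the interval [4, 7].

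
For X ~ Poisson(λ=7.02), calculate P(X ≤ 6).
0.446735

We have X ~ Poisson(λ=7.02).

The CDF gives us P(X ≤ k).

Using the CDF:
P(X ≤ 6) = 0.446735

This means there's approximately a 44.7% chance that X is at most 6.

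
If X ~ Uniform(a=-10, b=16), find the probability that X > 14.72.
0.049231

We have X ~ Uniform(a=-10, b=16).

P(X > 14.72) = 1 - P(X ≤ 14.72)
                = 1 - F(14.72)
                = 1 - 0.950769
                = 0.049231

So there's approximately a 4.9% chance that X exceeds 14.72.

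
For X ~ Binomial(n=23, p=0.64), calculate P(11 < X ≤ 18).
0.871887

We have X ~ Binomial(n=23, p=0.64).

To find P(11 < X ≤ 18), we use:
P(11 < X ≤ 18) = P(X ≤ 18) - P(X ≤ 11)
                 = F(18) - F(11)
                 = 0.954852 - 0.082964
                 = 0.871887

So there's approximately a 87.2% chance that X falls in this range.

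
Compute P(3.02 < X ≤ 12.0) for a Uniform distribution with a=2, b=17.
0.598667

We have X ~ Uniform(a=2, b=17).

To find P(3.02 < X ≤ 12.0), we use:
P(3.02 < X ≤ 12.0) = P(X ≤ 12.0) - P(X ≤ 3.02)
                 = F(12.0) - F(3.02)
                 = 0.666667 - 0.068000
                 = 0.598667

So there's approximately a 59.9% chance that X falls in this range.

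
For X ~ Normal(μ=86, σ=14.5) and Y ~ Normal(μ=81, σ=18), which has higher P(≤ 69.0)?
Y has higher probability (P(Y ≤ 69.0) = 0.2525 > P(X ≤ 69.0) = 0.1205)

Compute P(≤ 69.0) for each distribution:

X ~ Normal(μ=86, σ=14.5):
P(X ≤ 69.0) = 0.1205

Y ~ Normal(μ=81, σ=18):
P(Y ≤ 69.0) = 0.2525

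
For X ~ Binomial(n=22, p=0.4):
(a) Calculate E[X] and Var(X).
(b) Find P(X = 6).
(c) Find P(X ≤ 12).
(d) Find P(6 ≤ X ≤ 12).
(a) E[X] = 8.8000, Var(X) = 5.2800
(b) P(X = 6) = 0.086217
(c) P(X ≤ 12) = 0.944894
(d) P(6 ≤ X ≤ 12) = 0.872667

We have X ~ Binomial(n=22, p=0.4).

(a) Moments:
E[X] = 8.8000
Var(X) = 5.2800
σ = √Var(X) = 2.2978

(b) Point probability using PMF:
P(X = 6) = 0.086217

(c) Cumulative probability using CDF:
P(X ≤ 12) = F(12) = 0.944894

(d) Range probability:
P(6 ≤ X ≤ 12) = P(X ≤ 12) - P(X ≤ 5)
                   = F(12) - F(5)
                   = 0.944894 - 0.072226
                   = 0.872667

This means approximately 87.3% of outcomes fall in the interval [6, 12].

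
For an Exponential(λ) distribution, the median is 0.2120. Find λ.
λ = 3.2696

For X ~ Exponential(λ), the CDF is F(x) = 1 - e^(-λx).
The median m satisfies F(m) = 0.5:
1 - e^(-λm) = 0.5
e^(-λm) = 0.5
λm = ln(2)
m = ln(2) / λ

Given m = 0.2120:
λ = ln(2) / 0.2120 = 0.693147 / 0.2120 = 3.2696

Verification: ln(2) / 3.2696 = 0.2120 ✓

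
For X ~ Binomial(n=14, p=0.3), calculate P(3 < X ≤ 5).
0.425348

We have X ~ Binomial(n=14, p=0.3).

To find P(3 < X ≤ 5), we use:
P(3 < X ≤ 5) = P(X ≤ 5) - P(X ≤ 3)
                 = F(5) - F(3)
                 = 0.780516 - 0.355167
                 = 0.425348

So there's approximately a 42.5% chance that X falls in this range.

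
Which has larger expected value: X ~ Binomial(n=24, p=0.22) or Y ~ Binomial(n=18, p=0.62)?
Y has larger mean (11.1600 > 5.2800)

Compute the expected value for each distribution:

X ~ Binomial(n=24, p=0.22):
E[X] = 5.2800

Y ~ Binomial(n=18, p=0.62):
E[Y] = 11.1600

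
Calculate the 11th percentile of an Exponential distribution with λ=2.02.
0.0577

We have X ~ Exponential(λ=2.02).

We want to find x such that P(X ≤ x) = 0.11.

This is the 11th percentile, which means 11% of values fall below this point.

Using the inverse CDF (quantile function):
x = F⁻¹(0.11) = 0.0577

Verification: P(X ≤ 0.0577) = 0.11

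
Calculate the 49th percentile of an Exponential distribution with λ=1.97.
0.3418

We have X ~ Exponential(λ=1.97).

We want to find x such that P(X ≤ x) = 0.49.

This is the 49th percentile, which means 49% of values fall below this point.

Using the inverse CDF (quantile function):
x = F⁻¹(0.49) = 0.3418

Verification: P(X ≤ 0.3418) = 0.49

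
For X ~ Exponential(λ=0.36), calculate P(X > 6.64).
0.091593

We have X ~ Exponential(λ=0.36).

P(X > 6.64) = 1 - P(X ≤ 6.64)
                = 1 - F(6.64)
                = 1 - 0.908407
                = 0.091593

So there's approximately a 9.2% chance that X exceeds 6.64.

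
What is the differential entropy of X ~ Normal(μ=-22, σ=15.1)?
4.1336 nats

We have X ~ Normal(μ=-22, σ=15.1).

The differential entropy measures the uncertainty or information content of the distribution.

For a Normal distribution with μ=-22, σ=15.1:
h(X) = 4.1336 nats

(In bits, this would be 5.9636 bits.)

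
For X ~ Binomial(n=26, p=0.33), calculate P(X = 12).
0.059168

We have X ~ Binomial(n=26, p=0.33).

For a Binomial distribution, the PMF gives us the probability of each outcome.

Using the PMF formula:
P(X = 12) = 0.059168

Rounded to 4 decimal places: 0.0592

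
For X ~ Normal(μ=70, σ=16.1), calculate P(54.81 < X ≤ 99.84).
0.795370

We have X ~ Normal(μ=70, σ=16.1).

To find P(54.81 < X ≤ 99.84), we use:
P(54.81 < X ≤ 99.84) = P(X ≤ 99.84) - P(X ≤ 54.81)
                 = F(99.84) - F(54.81)
                 = 0.968089 - 0.172718
                 = 0.795370

So there's approximately a 79.5% chance that X falls in this range.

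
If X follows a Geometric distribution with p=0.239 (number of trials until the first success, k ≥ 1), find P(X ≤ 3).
0.559289

We have X ~ Geometric(p=0.239) (number of trials until the first success, k ≥ 1).

The CDF gives us P(X ≤ k).

Using the CDF:
P(X ≤ 3) = 0.559289

This means there's approximately a 55.9% chance that X is at most 3.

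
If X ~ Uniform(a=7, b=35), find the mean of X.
21.0000

We have X ~ Uniform(a=7, b=35).

For a Uniform distribution with a=7, b=35:
E[X] = 21.0000

This is the expected (average) value of X.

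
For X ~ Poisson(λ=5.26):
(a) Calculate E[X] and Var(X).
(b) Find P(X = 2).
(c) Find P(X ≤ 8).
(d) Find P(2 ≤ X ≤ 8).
(a) E[X] = 5.2600, Var(X) = 5.2600
(b) P(X = 2) = 0.071871
(c) P(X ≤ 8) = 0.913605
(d) P(2 ≤ X ≤ 8) = 0.881083

We have X ~ Poisson(λ=5.26).

(a) Moments:
E[X] = 5.2600
Var(X) = 5.2600
σ = √Var(X) = 2.2935

(b) Point probability using PMF:
P(X = 2) = 0.071871

(c) Cumulative probability using CDF:
P(X ≤ 8) = F(8) = 0.913605

(d) Range probability:
P(2 ≤ X ≤ 8) = P(X ≤ 8) - P(X ≤ 1)
                   = F(8) - F(1)
                   = 0.913605 - 0.032523
                   = 0.881083

This means approximately 88.1% of outcomes fall in the interval [2, 8].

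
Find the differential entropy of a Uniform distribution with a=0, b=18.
2.8904 nats

We have X ~ Uniform(a=0, b=18).

The differential entropy measures the uncertainty or information content of the distribution.

For a Uniform distribution with a=0, b=18:
h(X) = 2.8904 nats

(In bits, this would be 4.1699 bits.)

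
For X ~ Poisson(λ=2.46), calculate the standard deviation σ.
1.5684

We have X ~ Poisson(λ=2.46).

For a Poisson distribution with λ=2.46:
σ = √Var(X) = 1.5684

The standard deviation is the square root of the variance.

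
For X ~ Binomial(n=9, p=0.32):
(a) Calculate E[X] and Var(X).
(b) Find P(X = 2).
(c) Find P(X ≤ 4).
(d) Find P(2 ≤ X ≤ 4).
(a) E[X] = 2.8800, Var(X) = 1.9584
(b) P(X = 2) = 0.247836
(c) P(X ≤ 4) = 0.874815
(d) P(2 ≤ X ≤ 4) = 0.712065

We have X ~ Binomial(n=9, p=0.32).

(a) Moments:
E[X] = 2.8800
Var(X) = 1.9584
σ = √Var(X) = 1.3994

(b) Point probability using PMF:
P(X = 2) = 0.247836

(c) Cumulative probability using CDF:
P(X ≤ 4) = F(4) = 0.874815

(d) Range probability:
P(2 ≤ X ≤ 4) = P(X ≤ 4) - P(X ≤ 1)
                   = F(4) - F(1)
                   = 0.874815 - 0.162750
                   = 0.712065

This means approximately 71.2% of outcomes fall in the interval [2, 4].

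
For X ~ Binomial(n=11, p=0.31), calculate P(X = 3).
0.252558

We have X ~ Binomial(n=11, p=0.31).

For a Binomial distribution, the PMF gives us the probability of each outcome.

Using the PMF formula:
P(X = 3) = 0.252558

Rounded to 4 decimal places: 0.2526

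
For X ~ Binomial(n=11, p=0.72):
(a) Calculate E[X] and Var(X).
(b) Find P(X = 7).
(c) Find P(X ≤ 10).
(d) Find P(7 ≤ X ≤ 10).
(a) E[X] = 7.9200, Var(X) = 2.2176
(b) P(X = 7) = 0.203457
(c) P(X ≤ 10) = 0.973044
(d) P(7 ≤ X ≤ 10) = 0.804576

We have X ~ Binomial(n=11, p=0.72).

(a) Moments:
E[X] = 7.9200
Var(X) = 2.2176
σ = √Var(X) = 1.4892

(b) Point probability using PMF:
P(X = 7) = 0.203457

(c) Cumulative probability using CDF:
P(X ≤ 10) = F(10) = 0.973044

(d) Range probability:
P(7 ≤ X ≤ 10) = P(X ≤ 10) - P(X ≤ 6)
                   = F(10) - F(6)
                   = 0.973044 - 0.168468
                   = 0.804576

This means approximately 80.5% of outcomes fall in the interval [7, 10].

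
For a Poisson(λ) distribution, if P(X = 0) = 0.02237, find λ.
λ = 3.8000

For a Poisson(λ) distribution, the PMF at 0 is:
P(X = 0) = λ^0 e^(-λ) / 0! = e^(-λ)

Given P(X = 0) = 0.02237:
e^(-λ) = 0.02237
-λ = ln(0.02237)
λ = -ln(0.02237) = 3.8000

Verification: e^(-3.8000) = 0.02237 ✓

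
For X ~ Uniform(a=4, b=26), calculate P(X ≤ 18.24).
0.647273

We have X ~ Uniform(a=4, b=26).

The CDF gives us P(X ≤ k).

Using the CDF:
P(X ≤ 18.24) = 0.647273

This means there's approximately a 64.7% chance that X is at most 18.24.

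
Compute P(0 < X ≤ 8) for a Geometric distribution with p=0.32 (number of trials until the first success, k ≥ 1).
0.954284

We have X ~ Geometric(p=0.32) (number of trials until the first success, k ≥ 1).

To find P(0 < X ≤ 8), we use:
P(0 < X ≤ 8) = P(X ≤ 8) - P(X ≤ 0)
                 = F(8) - F(0)
                 = 0.954284 - 0.000000
                 = 0.954284

So there's approximately a 95.4% chance that X falls in this range.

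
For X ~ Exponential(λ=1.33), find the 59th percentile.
0.6704

We have X ~ Exponential(λ=1.33).

We want to find x such that P(X ≤ x) = 0.59.

This is the 59th percentile, which means 59% of values fall below this point.

Using the inverse CDF (quantile function):
x = F⁻¹(0.59) = 0.6704

Verification: P(X ≤ 0.6704) = 0.59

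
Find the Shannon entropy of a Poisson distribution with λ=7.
2.3789 nats

We have X ~ Poisson(λ=7).

The Shannon entropy measures the uncertainty or information content of the distribution.

For a Poisson distribution with λ=7:
H(X) = 2.3789 nats

(In bits, this would be 3.4320 bits.)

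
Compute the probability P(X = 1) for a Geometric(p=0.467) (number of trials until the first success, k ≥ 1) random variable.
0.467000

We have X ~ Geometric(p=0.467) (number of trials until the first success, k ≥ 1).

For a Geometric distribution, the PMF gives us the probability of each outcome.

Using the PMF formula:
P(X = 1) = 0.467000

Rounded to 4 decimal places: 0.4670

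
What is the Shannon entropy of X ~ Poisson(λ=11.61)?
2.6373 nats

We have X ~ Poisson(λ=11.61).

The Shannon entropy measures the uncertainty or information content of the distribution.

For a Poisson distribution with λ=11.61:
H(X) = 2.6373 nats

(In bits, this would be 3.8049 bits.)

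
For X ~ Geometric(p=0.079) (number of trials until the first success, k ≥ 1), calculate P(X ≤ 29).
0.908055

We have X ~ Geometric(p=0.079) (number of trials until the first success, k ≥ 1).

The CDF gives us P(X ≤ k).

Using the CDF:
P(X ≤ 29) = 0.908055

This means there's approximately a 90.8% chance that X is at most 29.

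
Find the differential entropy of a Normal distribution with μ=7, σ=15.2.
4.1402 nats

We have X ~ Normal(μ=7, σ=15.2).

The differential entropy measures the uncertainty or information content of the distribution.

For a Normal distribution with μ=7, σ=15.2:
h(X) = 4.1402 nats

(In bits, this would be 5.9731 bits.)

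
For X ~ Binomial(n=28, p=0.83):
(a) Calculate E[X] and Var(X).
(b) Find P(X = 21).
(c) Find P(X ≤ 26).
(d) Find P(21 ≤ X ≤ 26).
(a) E[X] = 23.2400, Var(X) = 3.9508
(b) P(X = 21) = 0.097084
(c) P(X ≤ 26) = 0.963481
(d) P(21 ≤ X ≤ 26) = 0.873995

We have X ~ Binomial(n=28, p=0.83).

(a) Moments:
E[X] = 23.2400
Var(X) = 3.9508
σ = √Var(X) = 1.9877

(b) Point probability using PMF:
P(X = 21) = 0.097084

(c) Cumulative probability using CDF:
P(X ≤ 26) = F(26) = 0.963481

(d) Range probability:
P(21 ≤ X ≤ 26) = P(X ≤ 26) - P(X ≤ 20)
                   = F(26) - F(20)
                   = 0.963481 - 0.089486
                   = 0.873995

This means approximately 87.4% of outcomes fall in the interval [21, 26].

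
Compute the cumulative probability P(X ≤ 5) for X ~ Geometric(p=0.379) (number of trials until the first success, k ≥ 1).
0.907646

We have X ~ Geometric(p=0.379) (number of trials until the first success, k ≥ 1).

The CDF gives us P(X ≤ k).

Using the CDF:
P(X ≤ 5) = 0.907646

This means there's approximately a 90.8% chance that X is at most 5.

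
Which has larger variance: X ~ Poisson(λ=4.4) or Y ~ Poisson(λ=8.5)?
Y has larger variance (8.5000 > 4.4000)

Compute the variance for each distribution:

X ~ Poisson(λ=4.4):
Var(X) = 4.4000

Y ~ Poisson(λ=8.5):
Var(Y) = 8.5000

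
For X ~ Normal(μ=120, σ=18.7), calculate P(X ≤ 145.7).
0.915331

We have X ~ Normal(μ=120, σ=18.7).

The CDF gives us P(X ≤ k).

Using the CDF:
P(X ≤ 145.7) = 0.915331

This means there's approximately a 91.5% chance that X is at most 145.7.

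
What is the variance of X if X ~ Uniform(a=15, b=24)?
6.7500

We have X ~ Uniform(a=15, b=24).

For a Uniform distribution with a=15, b=24:
Var(X) = 6.7500

The variance measures the spread of the distribution around the mean.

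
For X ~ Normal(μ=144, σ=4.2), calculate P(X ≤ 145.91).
0.675360

We have X ~ Normal(μ=144, σ=4.2).

The CDF gives us P(X ≤ k).

Using the CDF:
P(X ≤ 145.91) = 0.675360

This means there's approximately a 67.5% chance that X is at most 145.91.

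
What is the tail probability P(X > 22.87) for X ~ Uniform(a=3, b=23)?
0.006500

We have X ~ Uniform(a=3, b=23).

P(X > 22.87) = 1 - P(X ≤ 22.87)
                = 1 - F(22.87)
                = 1 - 0.993500
                = 0.006500

So there's approximately a 0.6% chance that X exceeds 22.87.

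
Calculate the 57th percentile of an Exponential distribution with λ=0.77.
1.0961

We have X ~ Exponential(λ=0.77).

We want to find x such that P(X ≤ x) = 0.57.

This is the 57th percentile, which means 57% of values fall below this point.

Using the inverse CDF (quantile function):
x = F⁻¹(0.57) = 1.0961

Verification: P(X ≤ 1.0961) = 0.57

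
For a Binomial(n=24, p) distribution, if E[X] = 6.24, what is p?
p = 0.26

For a Binomial(n, p) distribution:
E[X] = n × p

Given n = 24 and E[X] = 6.24:
6.24 = 24 × p
p = 6.24 / 24 = 0.26

Verification: Binomial(24, 0.26) has E[X] = 6.24 ✓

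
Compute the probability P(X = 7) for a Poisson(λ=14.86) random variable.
0.011171

We have X ~ Poisson(λ=14.86).

For a Poisson distribution, the PMF gives us the probability of each outcome.

Using the PMF formula:
P(X = 7) = 0.011171

Rounded to 4 decimal places: 0.0112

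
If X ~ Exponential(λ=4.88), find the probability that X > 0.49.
0.091520

We have X ~ Exponential(λ=4.88).

P(X > 0.49) = 1 - P(X ≤ 0.49)
                = 1 - F(0.49)
                = 1 - 0.908480
                = 0.091520

So there's approximately a 9.2% chance that X exceeds 0.49.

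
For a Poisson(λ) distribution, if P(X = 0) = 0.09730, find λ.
λ = 2.3300

For a Poisson(λ) distribution, the PMF at 0 is:
P(X = 0) = λ^0 e^(-λ) / 0! = e^(-λ)

Given P(X = 0) = 0.09730:
e^(-λ) = 0.09730
-λ = ln(0.09730)
λ = -ln(0.09730) = 2.3300

Verification: e^(-2.3300) = 0.09730 ✓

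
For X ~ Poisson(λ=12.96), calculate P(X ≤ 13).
0.577442

We have X ~ Poisson(λ=12.96).

The CDF gives us P(X ≤ k).

Using the CDF:
P(X ≤ 13) = 0.577442

This means there's approximately a 57.7% chance that X is at most 13.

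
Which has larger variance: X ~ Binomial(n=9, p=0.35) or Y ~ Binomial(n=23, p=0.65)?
Y has larger variance (5.2325 > 2.0475)

Compute the variance for each distribution:

X ~ Binomial(n=9, p=0.35):
Var(X) = 2.0475

Y ~ Binomial(n=23, p=0.65):
Var(Y) = 5.2325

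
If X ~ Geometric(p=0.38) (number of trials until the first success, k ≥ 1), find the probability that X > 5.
0.091613

We have X ~ Geometric(p=0.38) (number of trials until the first success, k ≥ 1).

P(X > 5) = 1 - P(X ≤ 5)
                = 1 - F(5)
                = 1 - 0.908387
                = 0.091613

So there's approximately a 9.2% chance that X exceeds 5.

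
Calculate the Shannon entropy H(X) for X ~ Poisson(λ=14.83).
2.7614 nats

We have X ~ Poisson(λ=14.83).

The Shannon entropy measures the uncertainty or information content of the distribution.

For a Poisson distribution with λ=14.83:
H(X) = 2.7614 nats

(In bits, this would be 3.9839 bits.)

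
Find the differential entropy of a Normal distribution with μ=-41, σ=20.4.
4.4345 nats

We have X ~ Normal(μ=-41, σ=20.4).

The differential entropy measures the uncertainty or information content of the distribution.

For a Normal distribution with μ=-41, σ=20.4:
h(X) = 4.4345 nats

(In bits, this would be 6.3976 bits.)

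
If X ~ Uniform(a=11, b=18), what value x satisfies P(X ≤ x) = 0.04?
11.2800

We have X ~ Uniform(a=11, b=18).

We want to find x such that P(X ≤ x) = 0.04.

This is the 4th percentile, which means 4% of values fall below this point.

Using the inverse CDF (quantile function):
x = F⁻¹(0.04) = 11.2800

Verification: P(X ≤ 11.2800) = 0.04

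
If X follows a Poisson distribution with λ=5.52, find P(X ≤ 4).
0.354410

We have X ~ Poisson(λ=5.52).

The CDF gives us P(X ≤ k).

Using the CDF:
P(X ≤ 4) = 0.354410

This means there's approximately a 35.4% chance that X is at most 4.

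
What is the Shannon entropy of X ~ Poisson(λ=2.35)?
1.7961 nats

We have X ~ Poisson(λ=2.35).

The Shannon entropy measures the uncertainty or information content of the distribution.

For a Poisson distribution with λ=2.35:
H(X) = 1.7961 nats

(In bits, this would be 2.5912 bits.)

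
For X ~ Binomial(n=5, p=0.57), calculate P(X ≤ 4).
0.939831

We have X ~ Binomial(n=5, p=0.57).

The CDF gives us P(X ≤ k).

Using the CDF:
P(X ≤ 4) = 0.939831

This means there's approximately a 94.0% chance that X is at most 4.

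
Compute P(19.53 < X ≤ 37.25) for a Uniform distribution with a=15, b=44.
0.611034

We have X ~ Uniform(a=15, b=44).

To find P(19.53 < X ≤ 37.25), we use:
P(19.53 < X ≤ 37.25) = P(X ≤ 37.25) - P(X ≤ 19.53)
                 = F(37.25) - F(19.53)
                 = 0.767241 - 0.156207
                 = 0.611034

So there's approximately a 61.1% chance that X falls in this range.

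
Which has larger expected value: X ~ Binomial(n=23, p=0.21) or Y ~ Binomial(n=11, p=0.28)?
X has larger mean (4.8300 > 3.0800)

Compute the expected value for each distribution:

X ~ Binomial(n=23, p=0.21):
E[X] = 4.8300

Y ~ Binomial(n=11, p=0.28):
E[Y] = 3.0800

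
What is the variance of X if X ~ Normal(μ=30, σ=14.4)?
207.3600

We have X ~ Normal(μ=30, σ=14.4).

For a Normal distribution with μ=30, σ=14.4:
Var(X) = 207.3600

The variance measures the spread of the distribution around the mean.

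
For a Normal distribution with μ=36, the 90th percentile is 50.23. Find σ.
σ = 11.1037

For X ~ Normal(μ, σ), the p-th percentile satisfies x = μ + z_p × σ,
where z_p = Φ⁻¹(p) is the standard normal quantile.

Step 1: z_{0.9} = Φ⁻¹(0.9) = 1.2816

Step 2: Solve for σ:
50.23 = 36 + 1.2816 × σ
σ = (50.23 - 36) / 1.2816
σ = 14.23 / 1.2816
σ = 11.1037

Verification: μ + z × σ = 36 + 1.2816 × 11.1037 = 50.23 ✓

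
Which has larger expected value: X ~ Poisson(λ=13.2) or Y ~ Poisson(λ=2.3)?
X has larger mean (13.2000 > 2.3000)

Compute the expected value for each distribution:

X ~ Poisson(λ=13.2):
E[X] = 13.2000

Y ~ Poisson(λ=2.3):
E[Y] = 2.3000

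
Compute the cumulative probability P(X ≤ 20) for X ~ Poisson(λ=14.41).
0.939311

We have X ~ Poisson(λ=14.41).

The CDF gives us P(X ≤ k).

Using the CDF:
P(X ≤ 20) = 0.939311

This means there's approximately a 93.9% chance that X is at most 20.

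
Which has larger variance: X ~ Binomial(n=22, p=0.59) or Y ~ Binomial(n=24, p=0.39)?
Y has larger variance (5.7096 > 5.3218)

Compute the variance for each distribution:

X ~ Binomial(n=22, p=0.59):
Var(X) = 5.3218

Y ~ Binomial(n=24, p=0.39):
Var(Y) = 5.7096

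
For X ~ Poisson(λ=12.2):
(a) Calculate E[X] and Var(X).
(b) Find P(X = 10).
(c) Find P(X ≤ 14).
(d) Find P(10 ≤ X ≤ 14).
(a) E[X] = 12.2000, Var(X) = 12.2000
(b) P(X = 10) = 0.101261
(c) P(X ≤ 14) = 0.753634
(d) P(10 ≤ X ≤ 14) = 0.528278

We have X ~ Poisson(λ=12.2).

(a) Moments:
E[X] = 12.2000
Var(X) = 12.2000
σ = √Var(X) = 3.4928

(b) Point probability using PMF:
P(X = 10) = 0.101261

(c) Cumulative probability using CDF:
P(X ≤ 14) = F(14) = 0.753634

(d) Range probability:
P(10 ≤ X ≤ 14) = P(X ≤ 14) - P(X ≤ 9)
                   = F(14) - F(9)
                   = 0.753634 - 0.225356
                   = 0.528278

This means approximately 52.8% of outcomes fall in the interval [10, 14].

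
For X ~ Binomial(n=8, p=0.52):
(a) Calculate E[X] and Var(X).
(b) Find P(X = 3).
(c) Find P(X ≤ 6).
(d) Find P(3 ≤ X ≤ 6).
(a) E[X] = 4.1600, Var(X) = 1.9968
(b) P(X = 3) = 0.200634
(c) P(X ≤ 6) = 0.955176
(d) P(3 ≤ X ≤ 6) = 0.835336

We have X ~ Binomial(n=8, p=0.52).

(a) Moments:
E[X] = 4.1600
Var(X) = 1.9968
σ = √Var(X) = 1.4131

(b) Point probability using PMF:
P(X = 3) = 0.200634

(c) Cumulative probability using CDF:
P(X ≤ 6) = F(6) = 0.955176

(d) Range probability:
P(3 ≤ X ≤ 6) = P(X ≤ 6) - P(X ≤ 2)
                   = F(6) - F(2)
                   = 0.955176 - 0.119840
                   = 0.835336

This means approximately 83.5% of outcomes fall in the interval [3, 6].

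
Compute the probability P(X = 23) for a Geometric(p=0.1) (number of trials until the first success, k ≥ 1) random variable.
0.009848

We have X ~ Geometric(p=0.1) (number of trials until the first success, k ≥ 1).

For a Geometric distribution, the PMF gives us the probability of each outcome.

Using the PMF formula:
P(X = 23) = 0.009848

Rounded to 4 decimal places: 0.0098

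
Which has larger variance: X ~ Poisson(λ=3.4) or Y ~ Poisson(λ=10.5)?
Y has larger variance (10.5000 > 3.4000)

Compute the variance for each distribution:

X ~ Poisson(λ=3.4):
Var(X) = 3.4000

Y ~ Poisson(λ=10.5):
Var(Y) = 10.5000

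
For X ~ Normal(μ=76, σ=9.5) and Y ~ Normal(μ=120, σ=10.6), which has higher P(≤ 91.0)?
X has higher probability (P(X ≤ 91.0) = 0.9428 > P(Y ≤ 91.0) = 0.0031)

Compute P(≤ 91.0) for each distribution:

X ~ Normal(μ=76, σ=9.5):
P(X ≤ 91.0) = 0.9428

Y ~ Normal(μ=120, σ=10.6):
P(Y ≤ 91.0) = 0.0031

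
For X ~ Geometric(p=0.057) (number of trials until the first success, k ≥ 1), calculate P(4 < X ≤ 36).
0.669865

We have X ~ Geometric(p=0.057) (number of trials until the first success, k ≥ 1).

To find P(4 < X ≤ 36), we use:
P(4 < X ≤ 36) = P(X ≤ 36) - P(X ≤ 4)
                 = F(36) - F(4)
                 = 0.879101 - 0.209236
                 = 0.669865

So there's approximately a 67.0% chance that X falls in this range.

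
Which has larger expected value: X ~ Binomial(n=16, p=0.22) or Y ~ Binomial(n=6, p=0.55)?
X has larger mean (3.5200 > 3.3000)

Compute the expected value for each distribution:

X ~ Binomial(n=16, p=0.22):
E[X] = 3.5200

Y ~ Binomial(n=6, p=0.55):
E[Y] = 3.3000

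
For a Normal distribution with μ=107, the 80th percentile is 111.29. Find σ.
σ = 5.0973

For X ~ Normal(μ, σ), the p-th percentile satisfies x = μ + z_p × σ,
where z_p = Φ⁻¹(p) is the standard normal quantile.

Step 1: z_{0.8} = Φ⁻¹(0.8) = 0.8416

Step 2: Solve for σ:
111.29 = 107 + 0.8416 × σ
σ = (111.29 - 107) / 0.8416
σ = 4.29 / 0.8416
σ = 5.0973

Verification: μ + z × σ = 107 + 0.8416 × 5.0973 = 111.29 ✓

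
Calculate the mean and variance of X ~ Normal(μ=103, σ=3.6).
E[X] = 103.0000, Var(X) = 12.9600

We have X ~ Normal(μ=103, σ=3.6).

For a Normal distribution with μ=103, σ=3.6:

Expected value:
E[X] = 103.0000

Variance:
Var(X) = 12.9600

Standard deviation:
σ = √Var(X) = 3.6000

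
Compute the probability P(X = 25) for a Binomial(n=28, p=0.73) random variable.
0.024689

We have X ~ Binomial(n=28, p=0.73).

For a Binomial distribution, the PMF gives us the probability of each outcome.

Using the PMF formula:
P(X = 25) = 0.024689

Rounded to 4 decimal places: 0.0247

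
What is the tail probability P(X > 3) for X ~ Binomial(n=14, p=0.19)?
0.267894

We have X ~ Binomial(n=14, p=0.19).

P(X > 3) = 1 - P(X ≤ 3)
                = 1 - F(3)
                = 1 - 0.732106
                = 0.267894

So there's approximately a 26.8% chance that X exceeds 3.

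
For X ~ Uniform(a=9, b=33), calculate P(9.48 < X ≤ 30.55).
0.877917

We have X ~ Uniform(a=9, b=33).

To find P(9.48 < X ≤ 30.55), we use:
P(9.48 < X ≤ 30.55) = P(X ≤ 30.55) - P(X ≤ 9.48)
                 = F(30.55) - F(9.48)
                 = 0.897917 - 0.020000
                 = 0.877917

So there's approximately a 87.8% chance that X falls in this range.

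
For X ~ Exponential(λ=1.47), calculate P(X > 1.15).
0.184427

We have X ~ Exponential(λ=1.47).

P(X > 1.15) = 1 - P(X ≤ 1.15)
                = 1 - F(1.15)
                = 1 - 0.815573
                = 0.184427

So there's approximately a 18.4% chance that X exceeds 1.15.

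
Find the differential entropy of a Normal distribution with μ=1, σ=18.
4.3093 nats

We have X ~ Normal(μ=1, σ=18).

The differential entropy measures the uncertainty or information content of the distribution.

For a Normal distribution with μ=1, σ=18:
h(X) = 4.3093 nats

(In bits, this would be 6.2170 bits.)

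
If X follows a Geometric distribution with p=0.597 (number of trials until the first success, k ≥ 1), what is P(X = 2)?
0.240591

We have X ~ Geometric(p=0.597) (number of trials until the first success, k ≥ 1).

For a Geometric distribution, the PMF gives us the probability of each outcome.

Using the PMF formula:
P(X = 2) = 0.240591

Rounded to 4 decimal places: 0.2406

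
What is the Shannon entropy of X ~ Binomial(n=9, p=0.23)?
1.6251 nats

We have X ~ Binomial(n=9, p=0.23).

The Shannon entropy measures the uncertainty or information content of the distribution.

For a Binomial distribution with n=9, p=0.23:
H(X) = 1.6251 nats

(In bits, this would be 2.3445 bits.)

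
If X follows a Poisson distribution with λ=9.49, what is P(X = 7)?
0.103987

We have X ~ Poisson(λ=9.49).

For a Poisson distribution, the PMF gives us the probability of each outcome.

Using the PMF formula:
P(X = 7) = 0.103987

Rounded to 4 decimal places: 0.1040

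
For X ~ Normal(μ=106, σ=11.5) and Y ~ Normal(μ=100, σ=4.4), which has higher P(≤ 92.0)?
X has higher probability (P(X ≤ 92.0) = 0.1117 > P(Y ≤ 92.0) = 0.0345)

Compute P(≤ 92.0) for each distribution:

X ~ Normal(μ=106, σ=11.5):
P(X ≤ 92.0) = 0.1117

Y ~ Normal(μ=100, σ=4.4):
P(Y ≤ 92.0) = 0.0345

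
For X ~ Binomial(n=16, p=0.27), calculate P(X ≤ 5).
0.754181

We have X ~ Binomial(n=16, p=0.27).

The CDF gives us P(X ≤ k).

Using the CDF:
P(X ≤ 5) = 0.754181

This means there's approximately a 75.4% chance that X is at most 5.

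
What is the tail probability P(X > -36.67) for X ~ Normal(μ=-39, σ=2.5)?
0.175668

We have X ~ Normal(μ=-39, σ=2.5).

P(X > -36.67) = 1 - P(X ≤ -36.67)
                = 1 - F(-36.67)
                = 1 - 0.824332
                = 0.175668

So there's approximately a 17.6% chance that X exceeds -36.67.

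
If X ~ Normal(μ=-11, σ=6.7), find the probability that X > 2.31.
0.023485

We have X ~ Normal(μ=-11, σ=6.7).

P(X > 2.31) = 1 - P(X ≤ 2.31)
                = 1 - F(2.31)
                = 1 - 0.976515
                = 0.023485

So there's approximately a 2.3% chance that X exceeds 2.31.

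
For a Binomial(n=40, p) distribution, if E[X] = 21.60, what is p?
p = 0.54

For a Binomial(n, p) distribution:
E[X] = n × p

Given n = 40 and E[X] = 21.60:
21.60 = 40 × p
p = 21.60 / 40 = 0.54

Verification: Binomial(40, 0.54) has E[X] = 21.60 ✓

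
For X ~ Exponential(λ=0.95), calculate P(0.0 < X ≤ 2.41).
0.898683

We have X ~ Exponential(λ=0.95).

To find P(0.0 < X ≤ 2.41), we use:
P(0.0 < X ≤ 2.41) = P(X ≤ 2.41) - P(X ≤ 0.0)
                 = F(2.41) - F(0.0)
                 = 0.898683 - 0.000000
                 = 0.898683

So there's approximately a 89.9% chance that X falls in this range.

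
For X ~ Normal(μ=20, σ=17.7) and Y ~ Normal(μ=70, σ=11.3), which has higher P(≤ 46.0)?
X has higher probability (P(X ≤ 46.0) = 0.9291 > P(Y ≤ 46.0) = 0.0168)

Compute P(≤ 46.0) for each distribution:

X ~ Normal(μ=20, σ=17.7):
P(X ≤ 46.0) = 0.9291

Y ~ Normal(μ=70, σ=11.3):
P(Y ≤ 46.0) = 0.0168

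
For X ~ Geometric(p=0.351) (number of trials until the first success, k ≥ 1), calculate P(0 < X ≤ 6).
0.925275

We have X ~ Geometric(p=0.351) (number of trials until the first success, k ≥ 1).

To find P(0 < X ≤ 6), we use:
P(0 < X ≤ 6) = P(X ≤ 6) - P(X ≤ 0)
                 = F(6) - F(0)
                 = 0.925275 - 0.000000
                 = 0.925275

So there's approximately a 92.5% chance that X falls in this range.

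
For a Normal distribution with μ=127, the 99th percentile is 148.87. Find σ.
σ = 9.4010

For X ~ Normal(μ, σ), the p-th percentile satisfies x = μ + z_p × σ,
where z_p = Φ⁻¹(p) is the standard normal quantile.

Step 1: z_{0.99} = Φ⁻¹(0.99) = 2.3263

Step 2: Solve for σ:
148.87 = 127 + 2.3263 × σ
σ = (148.87 - 127) / 2.3263
σ = 21.87 / 2.3263
σ = 9.4010

Verification: μ + z × σ = 127 + 2.3263 × 9.4010 = 148.87 ✓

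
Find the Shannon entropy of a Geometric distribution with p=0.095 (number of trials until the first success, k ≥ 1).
3.3048 nats

We have X ~ Geometric(p=0.095) (number of trials until the first success, k ≥ 1).

The Shannon entropy measures the uncertainty or information content of the distribution.

For a Geometric distribution with p=0.095 (number of trials until the first success, k ≥ 1):
H(X) = 3.3048 nats

(In bits, this would be 4.7678 bits.)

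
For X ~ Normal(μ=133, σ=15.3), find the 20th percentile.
120.1232

We have X ~ Normal(μ=133, σ=15.3).

We want to find x such that P(X ≤ x) = 0.2.

This is the 20th percentile, which means 20% of values fall below this point.

Using the inverse CDF (quantile function):
x = F⁻¹(0.2) = 120.1232

Verification: P(X ≤ 120.1232) = 0.2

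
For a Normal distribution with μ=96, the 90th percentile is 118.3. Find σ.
σ = 17.4008

For X ~ Normal(μ, σ), the p-th percentile satisfies x = μ + z_p × σ,
where z_p = Φ⁻¹(p) is the standard normal quantile.

Step 1: z_{0.9} = Φ⁻¹(0.9) = 1.2816

Step 2: Solve for σ:
118.3 = 96 + 1.2816 × σ
σ = (118.3 - 96) / 1.2816
σ = 22.30 / 1.2816
σ = 17.4008

Verification: μ + z × σ = 96 + 1.2816 × 17.4008 = 118.30 ✓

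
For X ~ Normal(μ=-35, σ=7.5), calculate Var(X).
56.2500

We have X ~ Normal(μ=-35, σ=7.5).

For a Normal distribution with μ=-35, σ=7.5:
Var(X) = 56.2500

The variance measures the spread of the distribution around the mean.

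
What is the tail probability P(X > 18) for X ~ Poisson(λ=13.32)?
0.083328

We have X ~ Poisson(λ=13.32).

P(X > 18) = 1 - P(X ≤ 18)
                = 1 - F(18)
                = 1 - 0.916672
                = 0.083328

So there's approximately a 8.3% chance that X exceeds 18.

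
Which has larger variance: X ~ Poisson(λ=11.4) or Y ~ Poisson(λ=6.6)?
X has larger variance (11.4000 > 6.6000)

Compute the variance for each distribution:

X ~ Poisson(λ=11.4):
Var(X) = 11.4000

Y ~ Poisson(λ=6.6):
Var(Y) = 6.6000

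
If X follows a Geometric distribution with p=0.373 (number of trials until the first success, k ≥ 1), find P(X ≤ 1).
0.373000

We have X ~ Geometric(p=0.373) (number of trials until the first success, k ≥ 1).

The CDF gives us P(X ≤ k).

Using the CDF:
P(X ≤ 1) = 0.373000

This means there's approximately a 37.3% chance that X is at most 1.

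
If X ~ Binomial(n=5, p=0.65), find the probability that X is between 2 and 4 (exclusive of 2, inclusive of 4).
0.648802

We have X ~ Binomial(n=5, p=0.65).

To find P(2 < X ≤ 4), we use:
P(2 < X ≤ 4) = P(X ≤ 4) - P(X ≤ 2)
                 = F(4) - F(2)
                 = 0.883971 - 0.235169
                 = 0.648802

So there's approximately a 64.9% chance that X falls in this range.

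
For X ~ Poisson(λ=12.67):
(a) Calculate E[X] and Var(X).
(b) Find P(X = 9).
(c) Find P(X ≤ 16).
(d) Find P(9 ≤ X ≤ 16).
(a) E[X] = 12.6700, Var(X) = 12.6700
(b) P(X = 9) = 0.072898
(c) P(X ≤ 16) = 0.858296
(d) P(9 ≤ X ≤ 16) = 0.742462

We have X ~ Poisson(λ=12.67).

(a) Moments:
E[X] = 12.6700
Var(X) = 12.6700
σ = √Var(X) = 3.5595

(b) Point probability using PMF:
P(X = 9) = 0.072898

(c) Cumulative probability using CDF:
P(X ≤ 16) = F(16) = 0.858296

(d) Range probability:
P(9 ≤ X ≤ 16) = P(X ≤ 16) - P(X ≤ 8)
                   = F(16) - F(8)
                   = 0.858296 - 0.115834
                   = 0.742462

This means approximately 74.2% of outcomes fall in the interval [9, 16].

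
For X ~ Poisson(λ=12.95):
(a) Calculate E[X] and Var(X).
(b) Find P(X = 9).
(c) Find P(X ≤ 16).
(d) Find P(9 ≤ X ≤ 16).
(a) E[X] = 12.9500, Var(X) = 12.9500
(b) P(X = 9) = 0.067074
(c) P(X ≤ 16) = 0.839067
(d) P(9 ≤ X ≤ 16) = 0.737000

We have X ~ Poisson(λ=12.95).

(a) Moments:
E[X] = 12.9500
Var(X) = 12.9500
σ = √Var(X) = 3.5986

(b) Point probability using PMF:
P(X = 9) = 0.067074

(c) Cumulative probability using CDF:
P(X ≤ 16) = F(16) = 0.839067

(d) Range probability:
P(9 ≤ X ≤ 16) = P(X ≤ 16) - P(X ≤ 8)
                   = F(16) - F(8)
                   = 0.839067 - 0.102066
                   = 0.737000

This means approximately 73.7% of outcomes fall in the interval [9, 16].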